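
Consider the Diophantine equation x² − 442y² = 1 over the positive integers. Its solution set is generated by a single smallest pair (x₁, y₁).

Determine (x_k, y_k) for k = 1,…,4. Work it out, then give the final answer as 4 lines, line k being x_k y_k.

d=442: √d = [21; 42] (ℓ=1, odd), read p_1/q_1
i=0: a=21 ⇒ p=21, q=1
i=1: a=42 ⇒ p=883, q=42
fundamental: x₁=883, y₁=42  (since 779689 − 442·1764 = 1)
(x_2, y_2) = (883·883 + 442·42·42, 883·42 + 42·883) = (1559377, 74172)
(x_3, y_3) = (883·1559377 + 442·42·74172, 883·74172 + 42·1559377) = (2753858899, 130987710)
(x_4, y_4) = (883·2753858899 + 442·42·130987710, 883·130987710 + 42·2753858899) = (4863313256257, 231324221688)

883 42
1559377 74172
2753858899 130987710
4863313256257 231324221688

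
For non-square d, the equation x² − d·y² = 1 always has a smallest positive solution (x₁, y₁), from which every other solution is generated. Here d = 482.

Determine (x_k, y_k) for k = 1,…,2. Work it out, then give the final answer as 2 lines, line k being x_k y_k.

√482 → a₀=21, period (1,20,1,42); ℓ=4 even so k=3
a_0=21:  p_0=21·1+0=21,  q_0=21·0+1=1
…
a_2=20:  p_2=20·22+21=461,  q_2=20·1+1=21
a_3=1:  p_3=1·461+22=483,  q_3=1·21+1=22
→ (483, 22).  Check: 483²=233289, 482·22²=233288, difference 1.
(x_2, y_2) = (483·483 + 482·22·22, 483·22 + 22·483) = (466577, 21252)

483 22
466577 21252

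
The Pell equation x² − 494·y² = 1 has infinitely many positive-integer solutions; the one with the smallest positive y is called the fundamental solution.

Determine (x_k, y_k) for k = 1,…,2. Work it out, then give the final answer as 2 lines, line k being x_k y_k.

d=494: √d = [22; 4,2,2,1,2,1,2,2,4,44] (ℓ=10, even), read p_9/q_9
step 0: (22, 1)  from 22·(1,0) + (0,1)
step 1: (89, 4)  from 4·(22,1) + (1,0)
…
step 3: (489, 22)  from 2·(200,9) + (89,4)
step 4: (689, 31)  from 1·(489,22) + (200,9)
step 5: (1867, 84)  from 2·(689,31) + (489,22)
…
step 8: (16514, 743)  from 2·(6979,314) + (2556,115)
step 9: (73035, 3286)  from 4·(16514,743) + (6979,314)
(x₁, y₁) = (73035, 3286);  73035² − 494·3286² = 1 ✓
k=2:  x_2 = 73035·73035+494·3286·3286 = 10668222449,  y_2 = 73035·3286+3286·73035 = 479986020

73035 3286
10668222449 479986020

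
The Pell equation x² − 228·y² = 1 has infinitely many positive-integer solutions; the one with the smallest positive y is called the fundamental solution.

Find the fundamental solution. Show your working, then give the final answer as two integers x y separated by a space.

151 10

√228 → a₀=15, period (10,30); ℓ=2 even so k=1
k=0  a_k=15  p_k/q_k = 15/1
k=1  a_k=10  p_k/q_k = 151/10
fundamental: x₁=151, y₁=10  (since 22801 − 228·100 = 1)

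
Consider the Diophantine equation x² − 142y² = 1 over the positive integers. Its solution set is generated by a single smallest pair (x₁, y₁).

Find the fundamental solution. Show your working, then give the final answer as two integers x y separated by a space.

143 12

[11; 1,10,1,22] for √142; ℓ=4 ⇒ convergent index 3
i=0: a=11 ⇒ p=11, q=1
i=1: a=1 ⇒ p=12, q=1
i=2: a=10 ⇒ p=131, q=11
i=3: a=1 ⇒ p=143, q=12
fundamental: x₁=143, y₁=12  (since 20449 − 142·144 = 1)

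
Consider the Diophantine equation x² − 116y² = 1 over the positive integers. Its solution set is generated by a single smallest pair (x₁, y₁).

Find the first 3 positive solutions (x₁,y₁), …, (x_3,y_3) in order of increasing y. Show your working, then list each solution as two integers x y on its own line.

9801 910
192119201 17837820
3765920568201 349656946730

√116 → a₀=10, period (1,3,2,1,4,1,2,3,1,20); ℓ=10 even so k=9
step 0: (10, 1)  from 10·(1,0) + (0,1)
step 1: (11, 1)  from 1·(10,1) + (1,0)
step 2: (43, 4)  from 3·(11,1) + (10,1)
…
step 6: (797, 74)  from 1·(657,61) + (140,13)
…
step 8: (7550, 701)  from 3·(2251,209) + (797,74)
step 9: (9801, 910)  from 1·(7550,701) + (2251,209)
(x₁, y₁) = (9801, 910);  9801² − 116·910² = 1 ✓
(x_2, y_2) = (9801·9801 + 116·910·910, 9801·910 + 910·9801) = (192119201, 17837820)
(x_3, y_3) = (9801·192119201 + 116·910·17837820, 9801·17837820 + 910·192119201) = (3765920568201, 349656946730)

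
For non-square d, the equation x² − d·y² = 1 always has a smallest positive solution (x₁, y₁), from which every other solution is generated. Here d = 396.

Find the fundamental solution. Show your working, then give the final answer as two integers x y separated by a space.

[19; 1,8,1,38] for √396; ℓ=4 ⇒ convergent index 3
step 0: (19, 1)  from 19·(1,0) + (0,1)
step 1: (20, 1)  from 1·(19,1) + (1,0)
step 2: (179, 9)  from 8·(20,1) + (19,1)
step 3: (199, 10)  from 1·(179,9) + (20,1)
(x₁, y₁) = (199, 10);  199² − 396·10² = 1 ✓

199 10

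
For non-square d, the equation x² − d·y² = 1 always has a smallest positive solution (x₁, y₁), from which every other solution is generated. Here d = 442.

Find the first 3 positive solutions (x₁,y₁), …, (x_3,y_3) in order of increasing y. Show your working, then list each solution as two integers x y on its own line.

883 42
1559377 74172
2753858899 130987710

√442 = [21; 42, …], period ℓ=1 (odd) → k=1
i=0: a=21 ⇒ p=21, q=1
i=1: a=42 ⇒ p=883, q=42
→ (883, 42).  Check: 883²=779689, 442·42²=779688, difference 1.
n=2: (883,42)∘(883,42) = (883·883+442·42·42, 883·42+42·883) = (1559377,74172)
n=3: (1559377,74172)∘(883,42) = (883·1559377+442·42·74172, 883·74172+42·1559377) = (2753858899,130987710)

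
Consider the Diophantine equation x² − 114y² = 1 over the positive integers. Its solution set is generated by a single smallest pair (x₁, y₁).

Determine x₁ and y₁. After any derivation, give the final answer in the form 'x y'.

[10; 1,2,10,2,1,20] for √114; ℓ=6 ⇒ convergent index 5
step 0: (10, 1)  from 10·(1,0) + (0,1)
…
step 2: (32, 3)  from 2·(11,1) + (10,1)
…
step 4: (694, 65)  from 2·(331,31) + (32,3)
step 5: (1025, 96)  from 1·(694,65) + (331,31)
→ (1025, 96).  Check: 1025²=1050625, 114·96²=1050624, difference 1.

1025 96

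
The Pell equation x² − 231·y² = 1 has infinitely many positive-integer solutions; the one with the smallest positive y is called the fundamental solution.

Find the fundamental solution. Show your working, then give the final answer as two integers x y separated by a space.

d=231: √d = [15; 5,30] (ℓ=2, even), read p_1/q_1
a_0=15:  p_0=15·1+0=15,  q_0=15·0+1=1
a_1=5:  p_1=5·15+1=76,  q_1=5·1+0=5
(x₁, y₁) = (76, 5);  76² − 231·5² = 1 ✓

76 5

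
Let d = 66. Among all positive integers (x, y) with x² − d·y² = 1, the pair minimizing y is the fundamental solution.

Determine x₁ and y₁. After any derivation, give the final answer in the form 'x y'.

65 8

d=66: √d = [8; 8,16] (ℓ=2, even), read p_1/q_1
a_0=8:  p_0=8·1+0=8,  q_0=8·0+1=1
a_1=8:  p_1=8·8+1=65,  q_1=8·1+0=8
fundamental: x₁=65, y₁=8  (since 4225 − 66·64 = 1)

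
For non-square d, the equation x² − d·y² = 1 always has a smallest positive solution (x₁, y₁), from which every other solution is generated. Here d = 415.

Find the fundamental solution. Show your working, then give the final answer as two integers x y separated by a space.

18412804 903849

[20; 2,1,2,4,6,…,1,2,40] for √415; ℓ=16 ⇒ convergent index 15
k=0  a_k=20  p_k/q_k = 20/1
…
k=2  a_k=1  p_k/q_k = 61/3
k=3  a_k=2  p_k/q_k = 163/8
k=4  a_k=4  p_k/q_k = 713/35
…
k=6  a_k=1  p_k/q_k = 5154/253
k=7  a_k=1  p_k/q_k = 9595/471
k=8  a_k=3  p_k/q_k = 33939/1666
k=9  a_k=1  p_k/q_k = 43534/2137
k=10  a_k=1  p_k/q_k = 77473/3803
k=11  a_k=6  p_k/q_k = 508372/24955
k=12  a_k=4  p_k/q_k = 2110961/103623
k=13  a_k=2  p_k/q_k = 4730294/232201
k=14  a_k=1  p_k/q_k = 6841255/335824
k=15  a_k=2  p_k/q_k = 18412804/903849
→ (18412804, 903849).  Check: 18412804²=339031351142416, 415·903849²=339031351142415, difference 1.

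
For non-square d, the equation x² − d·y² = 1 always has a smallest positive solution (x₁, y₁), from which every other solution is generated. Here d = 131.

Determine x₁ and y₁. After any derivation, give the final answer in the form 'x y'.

√131 = [11; 2,4,11,4,2,22, …], period ℓ=6 (even) → k=5
step 0: (11, 1)  from 11·(1,0) + (0,1)
…
step 2: (103, 9)  from 4·(23,2) + (11,1)
…
step 4: (4727, 413)  from 4·(1156,101) + (103,9)
step 5: (10610, 927)  from 2·(4727,413) + (1156,101)
(x₁, y₁) = (10610, 927);  10610² − 131·927² = 1 ✓

10610 927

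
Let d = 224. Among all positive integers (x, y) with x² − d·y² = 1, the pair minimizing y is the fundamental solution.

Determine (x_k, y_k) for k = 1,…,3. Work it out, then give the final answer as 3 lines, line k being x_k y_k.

15 1
449 30
13455 899

√224 → a₀=14, period (1,28); ℓ=2 even so k=1
step 0: (14, 1)  from 14·(1,0) + (0,1)
step 1: (15, 1)  from 1·(14,1) + (1,0)
fundamental: x₁=15, y₁=1  (since 225 − 224·1 = 1)
n=2: (15,1)∘(15,1) = (15·15+224·1·1, 15·1+1·15) = (449,30)
n=3: (449,30)∘(15,1) = (15·449+224·1·30, 15·30+1·449) = (13455,899)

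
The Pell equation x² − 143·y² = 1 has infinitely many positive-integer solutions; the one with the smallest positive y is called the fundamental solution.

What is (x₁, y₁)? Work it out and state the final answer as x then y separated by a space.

[11; 1,22] for √143; ℓ=2 ⇒ convergent index 1
a_0=11:  p_0=11·1+0=11,  q_0=11·0+1=1
a_1=1:  p_1=1·11+1=12,  q_1=1·1+0=1
→ (12, 1).  Check: 12²=144, 143·1²=143, difference 1.

12 1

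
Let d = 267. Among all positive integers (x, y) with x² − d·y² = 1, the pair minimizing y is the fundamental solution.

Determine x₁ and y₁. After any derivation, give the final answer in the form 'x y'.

d=267: √d = [16; 2,1,15,1,2,32] (ℓ=6, even), read p_5/q_5
k=0  a_k=16  p_k/q_k = 16/1
…
k=2  a_k=1  p_k/q_k = 49/3
k=3  a_k=15  p_k/q_k = 768/47
k=4  a_k=1  p_k/q_k = 817/50
k=5  a_k=2  p_k/q_k = 2402/147
→ (2402, 147).  Check: 2402²=5769604, 267·147²=5769603, difference 1.

2402 147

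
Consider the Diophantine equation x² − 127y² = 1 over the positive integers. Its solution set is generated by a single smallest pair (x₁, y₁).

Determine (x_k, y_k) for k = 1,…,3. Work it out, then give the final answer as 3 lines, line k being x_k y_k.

4730624 419775
44757606858751 3971595379200
423462818377139450624 37576248838264821825

d=127: √d = [11; 3,1,2,2,7,11,7,2,2,1,3,22] (ℓ=12, even), read p_11/q_11
i=0: a=11 ⇒ p=11, q=1
…
i=2: a=1 ⇒ p=45, q=4
…
i=4: a=2 ⇒ p=293, q=26
i=5: a=7 ⇒ p=2175, q=193
i=6: a=11 ⇒ p=24218, q=2149
i=7: a=7 ⇒ p=171701, q=15236
i=8: a=2 ⇒ p=367620, q=32621
i=9: a=2 ⇒ p=906941, q=80478
i=10: a=1 ⇒ p=1274561, q=113099
i=11: a=3 ⇒ p=4730624, q=419775
→ (4730624, 419775).  Check: 4730624²=22378803429376, 127·419775²=22378803429375, difference 1.
(4730624+419775√127)^2 = 44757606858751 + 3971595379200√127
(4730624+419775√127)^3 = 423462818377139450624 + 37576248838264821825√127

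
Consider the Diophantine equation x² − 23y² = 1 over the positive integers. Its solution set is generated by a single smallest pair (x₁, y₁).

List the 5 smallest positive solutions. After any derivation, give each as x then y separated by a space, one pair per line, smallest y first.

d=23: √d = [4; 1,3,1,8] (ℓ=4, even), read p_3/q_3
k=0  a_k=4  p_k/q_k = 4/1
k=1  a_k=1  p_k/q_k = 5/1
k=2  a_k=3  p_k/q_k = 19/4
k=3  a_k=1  p_k/q_k = 24/5
→ (24, 5).  Check: 24²=576, 23·5²=575, difference 1.
k=2:  x_2 = 24·24+23·5·5 = 1151,  y_2 = 24·5+5·24 = 240
k=3:  x_3 = 24·1151+23·5·240 = 55224,  y_3 = 24·240+5·1151 = 11515
k=4:  x_4 = 24·55224+23·5·11515 = 2649601,  y_4 = 24·11515+5·55224 = 552480
k=5:  x_5 = 24·2649601+23·5·552480 = 127125624,  y_5 = 24·552480+5·2649601 = 26507525

24 5
1151 240
55224 11515
2649601 552480
127125624 26507525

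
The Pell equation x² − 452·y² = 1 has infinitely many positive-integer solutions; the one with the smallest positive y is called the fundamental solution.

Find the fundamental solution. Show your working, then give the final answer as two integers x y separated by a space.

[21; 3,1,5,3,10,3,5,1,3,42] for √452; ℓ=10 ⇒ convergent index 9
i=0: a=21 ⇒ p=21, q=1
i=1: a=3 ⇒ p=64, q=3
i=2: a=1 ⇒ p=85, q=4
…
i=8: a=1 ⇒ p=313483, q=14745
i=9: a=3 ⇒ p=1204353, q=56648
(x₁, y₁) = (1204353, 56648);  1204353² − 452·56648² = 1 ✓

1204353 56648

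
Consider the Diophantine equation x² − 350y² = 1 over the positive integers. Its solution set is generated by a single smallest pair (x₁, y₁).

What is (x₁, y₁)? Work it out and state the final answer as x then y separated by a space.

449 24

√350 = [18; 1,2,2,2,1,36, …], period ℓ=6 (even) → k=5
step 0: (18, 1)  from 18·(1,0) + (0,1)
…
step 2: (56, 3)  from 2·(19,1) + (18,1)
…
step 4: (318, 17)  from 2·(131,7) + (56,3)
step 5: (449, 24)  from 1·(318,17) + (131,7)
→ (449, 24).  Check: 449²=201601, 350·24²=201600, difference 1.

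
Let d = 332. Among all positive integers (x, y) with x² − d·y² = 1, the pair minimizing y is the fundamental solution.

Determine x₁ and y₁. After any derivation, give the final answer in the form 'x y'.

13447 738

[18; 4,1,1,8,1,1,4,36] for √332; ℓ=8 ⇒ convergent index 7
k=0  a_k=18  p_k/q_k = 18/1
…
k=2  a_k=1  p_k/q_k = 91/5
k=3  a_k=1  p_k/q_k = 164/9
k=4  a_k=8  p_k/q_k = 1403/77
k=5  a_k=1  p_k/q_k = 1567/86
k=6  a_k=1  p_k/q_k = 2970/163
k=7  a_k=4  p_k/q_k = 13447/738
fundamental: x₁=13447, y₁=738  (since 180821809 − 332·544644 = 1)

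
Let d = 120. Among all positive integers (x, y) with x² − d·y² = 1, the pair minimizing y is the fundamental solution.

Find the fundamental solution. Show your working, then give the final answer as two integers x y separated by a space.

d=120: √d = [10; 1,20] (ℓ=2, even), read p_1/q_1
a_0=10:  p_0=10·1+0=10,  q_0=10·0+1=1
a_1=1:  p_1=1·10+1=11,  q_1=1·1+0=1
fundamental: x₁=11, y₁=1  (since 121 − 120·1 = 1)

11 1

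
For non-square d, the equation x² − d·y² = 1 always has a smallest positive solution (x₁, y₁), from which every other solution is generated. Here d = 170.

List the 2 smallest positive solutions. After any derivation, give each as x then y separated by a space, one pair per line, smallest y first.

[13; 26] for √170; ℓ=1 ⇒ convergent index 1
i=0: a=13 ⇒ p=13, q=1
i=1: a=26 ⇒ p=339, q=26
→ (339, 26).  Check: 339²=114921, 170·26²=114920, difference 1.
n=2: (339,26)∘(339,26) = (339·339+170·26·26, 339·26+26·339) = (229841,17628)

339 26
229841 17628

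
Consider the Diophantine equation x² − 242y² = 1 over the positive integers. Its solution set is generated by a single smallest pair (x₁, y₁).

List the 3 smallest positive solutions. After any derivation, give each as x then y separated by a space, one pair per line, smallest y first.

[15; 1,1,3,1,14,1,3,1,1,30] for √242; ℓ=10 ⇒ convergent index 9
a_0=15:  p_0=15·1+0=15,  q_0=15·0+1=1
a_1=1:  p_1=1·15+1=16,  q_1=1·1+0=1
…
a_4=1:  p_4=1·109+31=140,  q_4=1·7+2=9
…
a_6=1:  p_6=1·2069+140=2209,  q_6=1·133+9=142
…
a_8=1:  p_8=1·8696+2209=10905,  q_8=1·559+142=701
a_9=1:  p_9=1·10905+8696=19601,  q_9=1·701+559=1260
fundamental: x₁=19601, y₁=1260  (since 384199201 − 242·1587600 = 1)
(x_2, y_2) = (19601·19601 + 242·1260·1260, 19601·1260 + 1260·19601) = (768398401, 49394520)
(x_3, y_3) = (19601·768398401 + 242·1260·49394520, 19601·49394520 + 1260·768398401) = (30122754096401, 1936363971780)

19601 1260
768398401 49394520
30122754096401 1936363971780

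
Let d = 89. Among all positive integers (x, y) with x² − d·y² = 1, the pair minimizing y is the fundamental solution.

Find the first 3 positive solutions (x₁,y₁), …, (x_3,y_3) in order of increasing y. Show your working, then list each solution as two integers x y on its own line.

√89 = [9; 2,3,3,2,18, …], period ℓ=5 (odd) → k=9
a_0=9:  p_0=9·1+0=9,  q_0=9·0+1=1
…
a_3=3:  p_3=3·66+19=217,  q_3=3·7+2=23
…
a_5=18:  p_5=18·500+217=9217,  q_5=18·53+23=977
a_6=2:  p_6=2·9217+500=18934,  q_6=2·977+53=2007
…
a_8=3:  p_8=3·66019+18934=216991,  q_8=3·6998+2007=23001
a_9=2:  p_9=2·216991+66019=500001,  q_9=2·23001+6998=53000
→ (500001, 53000).  Check: 500001²=250001000001, 89·53000²=250001000000, difference 1.
(x_2, y_2) = (500001·500001 + 89·53000·53000, 500001·53000 + 53000·500001) = (500002000001, 53000106000)
(x_3, y_3) = (500001·500002000001 + 89·53000·53000106000, 500001·53000106000 + 53000·500002000001) = (500003000004500001, 53000212000159000)

500001 53000
500002000001 53000106000
500003000004500001 53000212000159000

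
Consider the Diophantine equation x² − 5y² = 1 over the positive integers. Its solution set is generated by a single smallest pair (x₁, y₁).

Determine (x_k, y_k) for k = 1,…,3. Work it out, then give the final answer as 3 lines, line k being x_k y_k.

9 4
161 72
2889 1292

√5 → a₀=2, period (4); ℓ=1 odd so k=1
a_0=2:  p_0=2·1+0=2,  q_0=2·0+1=1
a_1=4:  p_1=4·2+1=9,  q_1=4·1+0=4
fundamental: x₁=9, y₁=4  (since 81 − 5·16 = 1)
(x_2, y_2) = (9·9 + 5·4·4, 9·4 + 4·9) = (161, 72)
(x_3, y_3) = (9·161 + 5·4·72, 9·72 + 4·161) = (2889, 1292)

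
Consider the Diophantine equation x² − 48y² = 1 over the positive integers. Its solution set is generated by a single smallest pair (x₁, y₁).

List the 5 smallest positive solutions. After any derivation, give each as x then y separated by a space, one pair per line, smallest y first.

7 1
97 14
1351 195
18817 2716
262087 37829

[6; 1,12] for √48; ℓ=2 ⇒ convergent index 1
step 0: (6, 1)  from 6·(1,0) + (0,1)
step 1: (7, 1)  from 1·(6,1) + (1,0)
(x₁, y₁) = (7, 1);  7² − 48·1² = 1 ✓
k=2:  x_2 = 7·7+48·1·1 = 97,  y_2 = 7·1+1·7 = 14
k=3:  x_3 = 7·97+48·1·14 = 1351,  y_3 = 7·14+1·97 = 195
k=4:  x_4 = 7·1351+48·1·195 = 18817,  y_4 = 7·195+1·1351 = 2716
k=5:  x_5 = 7·18817+48·1·2716 = 262087,  y_5 = 7·2716+1·18817 = 37829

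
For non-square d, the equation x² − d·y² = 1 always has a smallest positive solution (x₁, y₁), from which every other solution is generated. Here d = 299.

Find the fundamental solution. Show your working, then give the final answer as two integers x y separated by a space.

415 24

[17; 3,2,3,34] for √299; ℓ=4 ⇒ convergent index 3
step 0: (17, 1)  from 17·(1,0) + (0,1)
…
step 2: (121, 7)  from 2·(52,3) + (17,1)
step 3: (415, 24)  from 3·(121,7) + (52,3)
→ (415, 24).  Check: 415²=172225, 299·24²=172224, difference 1.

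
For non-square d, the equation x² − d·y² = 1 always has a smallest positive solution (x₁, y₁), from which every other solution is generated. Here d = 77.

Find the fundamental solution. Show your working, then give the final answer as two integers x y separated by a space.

√77 = [8; 1,3,2,3,1,16, …], period ℓ=6 (even) → k=5
a_0=8:  p_0=8·1+0=8,  q_0=8·0+1=1
…
a_2=3:  p_2=3·9+8=35,  q_2=3·1+1=4
…
a_4=3:  p_4=3·79+35=272,  q_4=3·9+4=31
a_5=1:  p_5=1·272+79=351,  q_5=1·31+9=40
fundamental: x₁=351, y₁=40  (since 123201 − 77·1600 = 1)

351 40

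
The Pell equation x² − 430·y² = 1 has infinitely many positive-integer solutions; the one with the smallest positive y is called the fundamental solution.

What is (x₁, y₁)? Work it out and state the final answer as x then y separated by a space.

√430 = [20; 1,2,1,3,1,…,2,1,40, …], period ℓ=14 (even) → k=13
a_0=20:  p_0=20·1+0=20,  q_0=20·0+1=1
a_1=1:  p_1=1·20+1=21,  q_1=1·1+0=1
…
a_3=1:  p_3=1·62+21=83,  q_3=1·3+1=4
a_4=3:  p_4=3·83+62=311,  q_4=3·4+3=15
a_5=1:  p_5=1·311+83=394,  q_5=1·15+4=19
a_6=6:  p_6=6·394+311=2675,  q_6=6·19+15=129
a_7=8:  p_7=8·2675+394=21794,  q_7=8·129+19=1051
…
a_9=1:  p_9=1·133439+21794=155233,  q_9=1·6435+1051=7486
a_10=3:  p_10=3·155233+133439=599138,  q_10=3·7486+6435=28893
a_11=1:  p_11=1·599138+155233=754371,  q_11=1·28893+7486=36379
a_12=2:  p_12=2·754371+599138=2107880,  q_12=2·36379+28893=101651
a_13=1:  p_13=1·2107880+754371=2862251,  q_13=1·101651+36379=138030
fundamental: x₁=2862251, y₁=138030  (since 8192480787001 − 430·19052280900 = 1)

2862251 138030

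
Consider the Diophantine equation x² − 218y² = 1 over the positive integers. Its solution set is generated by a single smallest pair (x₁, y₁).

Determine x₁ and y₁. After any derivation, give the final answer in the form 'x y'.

126003 8534

√218 → a₀=14, period (1,3,3,1,28); ℓ=5 odd so k=9
i=0: a=14 ⇒ p=14, q=1
i=1: a=1 ⇒ p=15, q=1
i=2: a=3 ⇒ p=59, q=4
i=3: a=3 ⇒ p=192, q=13
…
i=5: a=28 ⇒ p=7220, q=489
i=6: a=1 ⇒ p=7471, q=506
i=7: a=3 ⇒ p=29633, q=2007
i=8: a=3 ⇒ p=96370, q=6527
i=9: a=1 ⇒ p=126003, q=8534
(x₁, y₁) = (126003, 8534);  126003² − 218·8534² = 1 ✓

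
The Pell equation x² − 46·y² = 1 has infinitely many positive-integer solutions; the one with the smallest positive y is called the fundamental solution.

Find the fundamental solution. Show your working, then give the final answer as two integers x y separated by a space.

24335 3588

√46 → a₀=6, period (1,3,1,1,2,6,2,1,1,3,1,12); ℓ=12 even so k=11
a_0=6:  p_0=6·1+0=6,  q_0=6·0+1=1
a_1=1:  p_1=1·6+1=7,  q_1=1·1+0=1
…
a_5=2:  p_5=2·61+34=156,  q_5=2·9+5=23
…
a_7=2:  p_7=2·997+156=2150,  q_7=2·147+23=317
…
a_9=1:  p_9=1·3147+2150=5297,  q_9=1·464+317=781
a_10=3:  p_10=3·5297+3147=19038,  q_10=3·781+464=2807
a_11=1:  p_11=1·19038+5297=24335,  q_11=1·2807+781=3588
→ (24335, 3588).  Check: 24335²=592192225, 46·3588²=592192224, difference 1.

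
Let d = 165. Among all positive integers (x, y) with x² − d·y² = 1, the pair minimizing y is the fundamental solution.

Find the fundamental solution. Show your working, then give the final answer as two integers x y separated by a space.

√165 = [12; 1,5,2,5,1,24, …], period ℓ=6 (even) → k=5
k=0  a_k=12  p_k/q_k = 12/1
k=1  a_k=1  p_k/q_k = 13/1
k=2  a_k=5  p_k/q_k = 77/6
…
k=4  a_k=5  p_k/q_k = 912/71
k=5  a_k=1  p_k/q_k = 1079/84
fundamental: x₁=1079, y₁=84  (since 1164241 − 165·7056 = 1)

1079 84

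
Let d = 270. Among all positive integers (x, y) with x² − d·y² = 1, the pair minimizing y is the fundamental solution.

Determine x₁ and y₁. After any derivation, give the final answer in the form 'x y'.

√270 → a₀=16, period (2,3,6,3,2,32); ℓ=6 even so k=5
step 0: (16, 1)  from 16·(1,0) + (0,1)
…
step 4: (2284, 139)  from 3·(723,44) + (115,7)
step 5: (5291, 322)  from 2·(2284,139) + (723,44)
fundamental: x₁=5291, y₁=322  (since 27994681 − 270·103684 = 1)

5291 322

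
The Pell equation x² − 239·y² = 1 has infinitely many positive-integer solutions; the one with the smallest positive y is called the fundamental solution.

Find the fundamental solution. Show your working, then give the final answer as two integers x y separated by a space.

d=239: √d = [15; 2,5,1,2,4,15,4,2,1,5,2,30] (ℓ=12, even), read p_11/q_11
k=0  a_k=15  p_k/q_k = 15/1
…
k=4  a_k=2  p_k/q_k = 572/37
k=5  a_k=4  p_k/q_k = 2489/161
k=6  a_k=15  p_k/q_k = 37907/2452
k=7  a_k=4  p_k/q_k = 154117/9969
k=8  a_k=2  p_k/q_k = 346141/22390
…
k=10  a_k=5  p_k/q_k = 2847431/184185
k=11  a_k=2  p_k/q_k = 6195120/400729
(x₁, y₁) = (6195120, 400729);  6195120² − 239·400729² = 1 ✓

6195120 400729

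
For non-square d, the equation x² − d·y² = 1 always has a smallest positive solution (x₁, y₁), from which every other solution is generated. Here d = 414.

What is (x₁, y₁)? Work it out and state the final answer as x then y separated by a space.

24335 1196

[20; 2,1,7,2,7,1,2,40] for √414; ℓ=8 ⇒ convergent index 7
step 0: (20, 1)  from 20·(1,0) + (0,1)
step 1: (41, 2)  from 2·(20,1) + (1,0)
…
step 3: (468, 23)  from 7·(61,3) + (41,2)
step 4: (997, 49)  from 2·(468,23) + (61,3)
step 5: (7447, 366)  from 7·(997,49) + (468,23)
step 6: (8444, 415)  from 1·(7447,366) + (997,49)
step 7: (24335, 1196)  from 2·(8444,415) + (7447,366)
→ (24335, 1196).  Check: 24335²=592192225, 414·1196²=592192224, difference 1.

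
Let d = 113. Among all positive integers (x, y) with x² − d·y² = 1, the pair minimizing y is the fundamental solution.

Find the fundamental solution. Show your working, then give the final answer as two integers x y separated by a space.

1204353 113296

√113 → a₀=10, period (1,1,1,2,2,1,1,1,20); ℓ=9 odd so k=17
k=0  a_k=10  p_k/q_k = 10/1
…
k=3  a_k=1  p_k/q_k = 32/3
…
k=6  a_k=1  p_k/q_k = 287/27
k=7  a_k=1  p_k/q_k = 489/46
k=8  a_k=1  p_k/q_k = 776/73
…
k=11  a_k=1  p_k/q_k = 32794/3085
k=12  a_k=1  p_k/q_k = 49579/4664
k=13  a_k=2  p_k/q_k = 131952/12413
k=14  a_k=2  p_k/q_k = 313483/29490
…
k=16  a_k=1  p_k/q_k = 758918/71393
k=17  a_k=1  p_k/q_k = 1204353/113296
(x₁, y₁) = (1204353, 113296);  1204353² − 113·113296² = 1 ✓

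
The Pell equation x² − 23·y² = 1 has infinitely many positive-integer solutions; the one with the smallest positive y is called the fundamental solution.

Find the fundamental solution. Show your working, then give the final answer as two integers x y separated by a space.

d=23: √d = [4; 1,3,1,8] (ℓ=4, even), read p_3/q_3
step 0: (4, 1)  from 4·(1,0) + (0,1)
step 1: (5, 1)  from 1·(4,1) + (1,0)
step 2: (19, 4)  from 3·(5,1) + (4,1)
step 3: (24, 5)  from 1·(19,4) + (5,1)
(x₁, y₁) = (24, 5);  24² − 23·5² = 1 ✓

24 5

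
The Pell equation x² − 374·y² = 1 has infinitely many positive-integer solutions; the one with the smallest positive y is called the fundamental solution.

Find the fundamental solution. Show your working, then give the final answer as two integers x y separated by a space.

√374 → a₀=19, period (2,1,18,1,2,38); ℓ=6 even so k=5
k=0  a_k=19  p_k/q_k = 19/1
…
k=4  a_k=1  p_k/q_k = 1141/59
k=5  a_k=2  p_k/q_k = 3365/174
(x₁, y₁) = (3365, 174);  3365² − 374·174² = 1 ✓

3365 174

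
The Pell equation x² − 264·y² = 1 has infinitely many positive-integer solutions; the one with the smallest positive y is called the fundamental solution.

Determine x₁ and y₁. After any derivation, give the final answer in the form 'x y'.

d=264: √d = [16; 4,32] (ℓ=2, even), read p_1/q_1
i=0: a=16 ⇒ p=16, q=1
i=1: a=4 ⇒ p=65, q=4
fundamental: x₁=65, y₁=4  (since 4225 − 264·16 = 1)

65 4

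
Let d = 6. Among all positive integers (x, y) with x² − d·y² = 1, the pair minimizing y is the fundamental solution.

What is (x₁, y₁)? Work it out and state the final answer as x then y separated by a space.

5 2

√6 → a₀=2, period (2,4); ℓ=2 even so k=1
step 0: (2, 1)  from 2·(1,0) + (0,1)
step 1: (5, 2)  from 2·(2,1) + (1,0)
→ (5, 2).  Check: 5²=25, 6·2²=24, difference 1.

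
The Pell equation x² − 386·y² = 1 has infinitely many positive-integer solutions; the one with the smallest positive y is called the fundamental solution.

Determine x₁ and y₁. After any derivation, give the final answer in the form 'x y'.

√386 → a₀=19, period (1,1,1,4,1,18,1,4,1,1,1,38); ℓ=12 even so k=11
k=0  a_k=19  p_k/q_k = 19/1
…
k=3  a_k=1  p_k/q_k = 59/3
…
k=7  a_k=1  p_k/q_k = 6621/337
…
k=10  a_k=1  p_k/q_k = 72163/3673
k=11  a_k=1  p_k/q_k = 111555/5678
→ (111555, 5678).  Check: 111555²=12444518025, 386·5678²=12444518024, difference 1.

111555 5678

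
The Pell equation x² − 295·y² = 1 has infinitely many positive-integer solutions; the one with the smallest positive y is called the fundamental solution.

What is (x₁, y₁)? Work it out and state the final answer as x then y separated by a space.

2024999 117900

√295 = [17; 5,1,2,3,2,6,2,3,2,1,5,34, …], period ℓ=12 (even) → k=11
i=0: a=17 ⇒ p=17, q=1
…
i=4: a=3 ⇒ p=979, q=57
…
i=8: a=3 ⇒ p=108103, q=6294
…
i=10: a=1 ⇒ p=355517, q=20699
i=11: a=5 ⇒ p=2024999, q=117900
fundamental: x₁=2024999, y₁=117900  (since 4100620950001 − 295·13900410000 = 1)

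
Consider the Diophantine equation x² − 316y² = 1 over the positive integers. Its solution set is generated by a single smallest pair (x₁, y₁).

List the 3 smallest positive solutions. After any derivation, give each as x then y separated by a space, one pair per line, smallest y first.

12799 720
327628801 18430560
8386642035199 471785474160

[17; 1,3,2,8,2,3,1,34] for √316; ℓ=8 ⇒ convergent index 7
i=0: a=17 ⇒ p=17, q=1
i=1: a=1 ⇒ p=18, q=1
i=2: a=3 ⇒ p=71, q=4
…
i=5: a=2 ⇒ p=2862, q=161
i=6: a=3 ⇒ p=9937, q=559
i=7: a=1 ⇒ p=12799, q=720
fundamental: x₁=12799, y₁=720  (since 163814401 − 316·518400 = 1)
k=2:  x_2 = 12799·12799+316·720·720 = 327628801,  y_2 = 12799·720+720·12799 = 18430560
k=3:  x_3 = 12799·327628801+316·720·18430560 = 8386642035199,  y_3 = 12799·18430560+720·327628801 = 471785474160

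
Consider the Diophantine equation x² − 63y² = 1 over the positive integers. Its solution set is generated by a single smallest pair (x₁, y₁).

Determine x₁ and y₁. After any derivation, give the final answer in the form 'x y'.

d=63: √d = [7; 1,14] (ℓ=2, even), read p_1/q_1
k=0  a_k=7  p_k/q_k = 7/1
k=1  a_k=1  p_k/q_k = 8/1
fundamental: x₁=8, y₁=1  (since 64 − 63·1 = 1)

8 1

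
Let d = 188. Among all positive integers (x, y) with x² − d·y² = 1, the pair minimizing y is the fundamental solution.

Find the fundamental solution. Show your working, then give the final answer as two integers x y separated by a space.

√188 = [13; 1,2,2,6,2,2,1,26, …], period ℓ=8 (even) → k=7
i=0: a=13 ⇒ p=13, q=1
…
i=6: a=2 ⇒ p=3277, q=239
i=7: a=1 ⇒ p=4607, q=336
(x₁, y₁) = (4607, 336);  4607² − 188·336² = 1 ✓

4607 336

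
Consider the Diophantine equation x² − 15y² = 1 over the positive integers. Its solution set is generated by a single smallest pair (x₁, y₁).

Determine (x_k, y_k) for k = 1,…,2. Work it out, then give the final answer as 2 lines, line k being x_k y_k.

4 1
31 8

d=15: √d = [3; 1,6] (ℓ=2, even), read p_1/q_1
a_0=3:  p_0=3·1+0=3,  q_0=3·0+1=1
a_1=1:  p_1=1·3+1=4,  q_1=1·1+0=1
fundamental: x₁=4, y₁=1  (since 16 − 15·1 = 1)
k=2:  x_2 = 4·4+15·1·1 = 31,  y_2 = 4·1+1·4 = 8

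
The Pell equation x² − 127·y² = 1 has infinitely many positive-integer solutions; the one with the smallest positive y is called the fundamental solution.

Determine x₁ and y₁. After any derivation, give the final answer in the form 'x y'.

√127 → a₀=11, period (3,1,2,2,7,11,7,2,2,1,3,22); ℓ=12 even so k=11
k=0  a_k=11  p_k/q_k = 11/1
k=1  a_k=3  p_k/q_k = 34/3
k=2  a_k=1  p_k/q_k = 45/4
…
k=5  a_k=7  p_k/q_k = 2175/193
…
k=7  a_k=7  p_k/q_k = 171701/15236
…
k=9  a_k=2  p_k/q_k = 906941/80478
k=10  a_k=1  p_k/q_k = 1274561/113099
k=11  a_k=3  p_k/q_k = 4730624/419775
fundamental: x₁=4730624, y₁=419775  (since 22378803429376 − 127·176211050625 = 1)

4730624 419775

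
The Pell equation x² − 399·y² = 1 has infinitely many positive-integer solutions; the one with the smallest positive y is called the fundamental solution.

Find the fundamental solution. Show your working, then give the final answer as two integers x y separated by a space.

20 1

[19; 1,38] for √399; ℓ=2 ⇒ convergent index 1
step 0: (19, 1)  from 19·(1,0) + (0,1)
step 1: (20, 1)  from 1·(19,1) + (1,0)
(x₁, y₁) = (20, 1);  20² − 399·1² = 1 ✓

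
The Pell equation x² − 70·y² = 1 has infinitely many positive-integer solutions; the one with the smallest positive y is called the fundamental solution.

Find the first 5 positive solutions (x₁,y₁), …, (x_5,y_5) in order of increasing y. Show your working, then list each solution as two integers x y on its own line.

√70 → a₀=8, period (2,1,2,1,2,16); ℓ=6 even so k=5
i=0: a=8 ⇒ p=8, q=1
i=1: a=2 ⇒ p=17, q=2
i=2: a=1 ⇒ p=25, q=3
…
i=4: a=1 ⇒ p=92, q=11
i=5: a=2 ⇒ p=251, q=30
→ (251, 30).  Check: 251²=63001, 70·30²=63000, difference 1.
k=2:  x_2 = 251·251+70·30·30 = 126001,  y_2 = 251·30+30·251 = 15060
k=3:  x_3 = 251·126001+70·30·15060 = 63252251,  y_3 = 251·15060+30·126001 = 7560090
k=4:  x_4 = 251·63252251+70·30·7560090 = 31752504001,  y_4 = 251·7560090+30·63252251 = 3795150120
k=5:  x_5 = 251·31752504001+70·30·3795150120 = 15939693756251,  y_5 = 251·3795150120+30·31752504001 = 1905157800150

251 30
126001 15060
63252251 7560090
31752504001 3795150120
15939693756251 1905157800150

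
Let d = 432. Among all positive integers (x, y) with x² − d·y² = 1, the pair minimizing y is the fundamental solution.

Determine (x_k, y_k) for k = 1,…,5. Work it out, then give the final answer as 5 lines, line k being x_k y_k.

[20; 1,3,1,1,1,3,1,40] for √432; ℓ=8 ⇒ convergent index 7
step 0: (20, 1)  from 20·(1,0) + (0,1)
…
step 2: (83, 4)  from 3·(21,1) + (20,1)
…
step 6: (1060, 51)  from 3·(291,14) + (187,9)
step 7: (1351, 65)  from 1·(1060,51) + (291,14)
(x₁, y₁) = (1351, 65);  1351² − 432·65² = 1 ✓
(1351+65√432)^2 = 3650401 + 175630√432
(1351+65√432)^3 = 9863382151 + 474552195√432
(1351+65√432)^4 = 26650854921601 + 1282239855260√432
(1351+65√432)^5 = 72010600134783751 + 3464611614360325√432

1351 65
3650401 175630
9863382151 474552195
26650854921601 1282239855260
72010600134783751 3464611614360325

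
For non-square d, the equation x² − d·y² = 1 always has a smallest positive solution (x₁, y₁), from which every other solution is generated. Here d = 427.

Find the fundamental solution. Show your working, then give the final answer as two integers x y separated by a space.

62 3

√427 → a₀=20, period (1,1,1,40); ℓ=4 even so k=3
step 0: (20, 1)  from 20·(1,0) + (0,1)
step 1: (21, 1)  from 1·(20,1) + (1,0)
step 2: (41, 2)  from 1·(21,1) + (20,1)
step 3: (62, 3)  from 1·(41,2) + (21,1)
(x₁, y₁) = (62, 3);  62² − 427·3² = 1 ✓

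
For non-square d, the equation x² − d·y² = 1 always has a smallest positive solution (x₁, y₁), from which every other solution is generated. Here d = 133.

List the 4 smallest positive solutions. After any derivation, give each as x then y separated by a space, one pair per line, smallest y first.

2588599 224460
13401689565601 1162073863080
69383200415647777399 6016286479789825380
359210566425477440164982401 31147506330593762303822160

√133 = [11; 1,1,7,5,1,…,1,1,22, …], period ℓ=16 (even) → k=15
k=0  a_k=11  p_k/q_k = 11/1
k=1  a_k=1  p_k/q_k = 12/1
…
k=5  a_k=1  p_k/q_k = 1061/92
…
k=8  a_k=2  p_k/q_k = 7969/691
…
k=10  a_k=1  p_k/q_k = 18948/1643
k=11  a_k=1  p_k/q_k = 29927/2595
k=12  a_k=5  p_k/q_k = 168583/14618
k=13  a_k=7  p_k/q_k = 1210008/104921
k=14  a_k=1  p_k/q_k = 1378591/119539
k=15  a_k=1  p_k/q_k = 2588599/224460
(x₁, y₁) = (2588599, 224460);  2588599² − 133·224460² = 1 ✓
n=2: (2588599,224460)∘(2588599,224460) = (2588599·2588599+133·224460·224460, 2588599·224460+224460·2588599) = (13401689565601,1162073863080)
n=3: (13401689565601,1162073863080)∘(2588599,224460) = (2588599·13401689565601+133·224460·1162073863080, 2588599·1162073863080+224460·13401689565601) = (69383200415647777399,6016286479789825380)
n=4: (69383200415647777399,6016286479789825380)∘(2588599,224460) = (2588599·69383200415647777399+133·224460·6016286479789825380, 2588599·6016286479789825380+224460·69383200415647777399) = (359210566425477440164982401,31147506330593762303822160)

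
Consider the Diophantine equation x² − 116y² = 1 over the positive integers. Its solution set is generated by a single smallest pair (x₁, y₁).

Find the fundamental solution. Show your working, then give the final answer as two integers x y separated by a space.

√116 = [10; 1,3,2,1,4,1,2,3,1,20, …], period ℓ=10 (even) → k=9
a_0=10:  p_0=10·1+0=10,  q_0=10·0+1=1
…
a_3=2:  p_3=2·43+11=97,  q_3=2·4+1=9
a_4=1:  p_4=1·97+43=140,  q_4=1·9+4=13
a_5=4:  p_5=4·140+97=657,  q_5=4·13+9=61
…
a_7=2:  p_7=2·797+657=2251,  q_7=2·74+61=209
a_8=3:  p_8=3·2251+797=7550,  q_8=3·209+74=701
a_9=1:  p_9=1·7550+2251=9801,  q_9=1·701+209=910
(x₁, y₁) = (9801, 910);  9801² − 116·910² = 1 ✓

9801 910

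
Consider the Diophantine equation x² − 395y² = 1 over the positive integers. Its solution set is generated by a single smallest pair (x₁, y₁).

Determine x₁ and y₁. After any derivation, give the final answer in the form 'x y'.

√395 → a₀=19, period (1,6,1,38); ℓ=4 even so k=3
k=0  a_k=19  p_k/q_k = 19/1
k=1  a_k=1  p_k/q_k = 20/1
k=2  a_k=6  p_k/q_k = 139/7
k=3  a_k=1  p_k/q_k = 159/8
(x₁, y₁) = (159, 8);  159² − 395·8² = 1 ✓

159 8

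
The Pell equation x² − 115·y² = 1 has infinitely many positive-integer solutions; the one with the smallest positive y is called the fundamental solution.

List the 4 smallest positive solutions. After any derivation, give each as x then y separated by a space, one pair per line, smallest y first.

1126 105
2535751 236460
5710510126 532507815
12860066268001 1199207362920

√115 = [10; 1,2,1,1,1,1,1,2,1,20, …], period ℓ=10 (even) → k=9
step 0: (10, 1)  from 10·(1,0) + (0,1)
step 1: (11, 1)  from 1·(10,1) + (1,0)
step 2: (32, 3)  from 2·(11,1) + (10,1)
…
step 5: (118, 11)  from 1·(75,7) + (43,4)
…
step 8: (815, 76)  from 2·(311,29) + (193,18)
step 9: (1126, 105)  from 1·(815,76) + (311,29)
→ (1126, 105).  Check: 1126²=1267876, 115·105²=1267875, difference 1.
k=2:  x_2 = 1126·1126+115·105·105 = 2535751,  y_2 = 1126·105+105·1126 = 236460
k=3:  x_3 = 1126·2535751+115·105·236460 = 5710510126,  y_3 = 1126·236460+105·2535751 = 532507815
k=4:  x_4 = 1126·5710510126+115·105·532507815 = 12860066268001,  y_4 = 1126·532507815+105·5710510126 = 1199207362920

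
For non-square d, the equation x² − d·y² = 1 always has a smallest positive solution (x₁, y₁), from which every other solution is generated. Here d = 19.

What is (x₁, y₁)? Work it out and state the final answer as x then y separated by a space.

170 39

d=19: √d = [4; 2,1,3,1,2,8] (ℓ=6, even), read p_5/q_5
step 0: (4, 1)  from 4·(1,0) + (0,1)
…
step 3: (48, 11)  from 3·(13,3) + (9,2)
step 4: (61, 14)  from 1·(48,11) + (13,3)
step 5: (170, 39)  from 2·(61,14) + (48,11)
(x₁, y₁) = (170, 39);  170² − 19·39² = 1 ✓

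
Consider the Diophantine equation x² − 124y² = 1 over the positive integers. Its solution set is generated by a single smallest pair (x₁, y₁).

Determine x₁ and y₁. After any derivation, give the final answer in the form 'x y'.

√124 → a₀=11, period (7,2,1,1,1,…,2,7,22); ℓ=16 even so k=15
i=0: a=11 ⇒ p=11, q=1
…
i=3: a=1 ⇒ p=245, q=22
i=4: a=1 ⇒ p=412, q=37
i=5: a=1 ⇒ p=657, q=59
i=6: a=3 ⇒ p=2383, q=214
i=7: a=1 ⇒ p=3040, q=273
…
i=12: a=1 ⇒ p=152167, q=13665
i=13: a=1 ⇒ p=237042, q=21287
i=14: a=2 ⇒ p=626251, q=56239
i=15: a=7 ⇒ p=4620799, q=414960
fundamental: x₁=4620799, y₁=414960  (since 21351783398401 − 124·172191801600 = 1)

4620799 414960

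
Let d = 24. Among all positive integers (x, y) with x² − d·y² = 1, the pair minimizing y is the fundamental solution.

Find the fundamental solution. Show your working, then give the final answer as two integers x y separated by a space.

√24 = [4; 1,8, …], period ℓ=2 (even) → k=1
a_0=4:  p_0=4·1+0=4,  q_0=4·0+1=1
a_1=1:  p_1=1·4+1=5,  q_1=1·1+0=1
fundamental: x₁=5, y₁=1  (since 25 − 24·1 = 1)

5 1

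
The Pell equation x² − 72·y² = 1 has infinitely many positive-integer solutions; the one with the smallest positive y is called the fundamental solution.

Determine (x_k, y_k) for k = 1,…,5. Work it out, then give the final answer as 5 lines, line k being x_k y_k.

17 2
577 68
19601 2310
665857 78472
22619537 2665738

√72 = [8; 2,16, …], period ℓ=2 (even) → k=1
k=0  a_k=8  p_k/q_k = 8/1
k=1  a_k=2  p_k/q_k = 17/2
(x₁, y₁) = (17, 2);  17² − 72·2² = 1 ✓
k=2:  x_2 = 17·17+72·2·2 = 577,  y_2 = 17·2+2·17 = 68
k=3:  x_3 = 17·577+72·2·68 = 19601,  y_3 = 17·68+2·577 = 2310
k=4:  x_4 = 17·19601+72·2·2310 = 665857,  y_4 = 17·2310+2·19601 = 78472
k=5:  x_5 = 17·665857+72·2·78472 = 22619537,  y_5 = 17·78472+2·665857 = 2665738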